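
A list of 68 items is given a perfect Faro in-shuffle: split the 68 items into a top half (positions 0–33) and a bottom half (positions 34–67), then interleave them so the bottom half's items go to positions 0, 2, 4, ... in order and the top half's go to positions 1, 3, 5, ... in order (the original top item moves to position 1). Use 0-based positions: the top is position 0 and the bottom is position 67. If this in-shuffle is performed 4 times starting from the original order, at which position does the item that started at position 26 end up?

Track the item's position through each in-shuffle:
26 → 53 → 38 → 8 → 17

17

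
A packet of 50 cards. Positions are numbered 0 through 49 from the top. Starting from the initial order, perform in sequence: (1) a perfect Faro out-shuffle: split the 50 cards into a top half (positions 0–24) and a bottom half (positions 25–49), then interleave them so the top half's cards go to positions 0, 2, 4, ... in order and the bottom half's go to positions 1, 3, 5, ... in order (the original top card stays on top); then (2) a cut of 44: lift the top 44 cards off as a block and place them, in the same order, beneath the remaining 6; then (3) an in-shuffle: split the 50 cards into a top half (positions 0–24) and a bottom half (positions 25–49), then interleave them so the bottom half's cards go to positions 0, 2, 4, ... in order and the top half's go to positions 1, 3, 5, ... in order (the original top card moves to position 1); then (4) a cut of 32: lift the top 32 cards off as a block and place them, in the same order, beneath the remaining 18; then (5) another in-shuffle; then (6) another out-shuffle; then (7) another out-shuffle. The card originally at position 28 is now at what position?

Track the card from position 28 forward through each operation:
  after op 1 (out-shuffle): 28 → 7
  after op 2 (cut 44): 7 → 13
  after op 3 (in-shuffle): 13 → 27
  after op 4 (cut 32): 27 → 45
  after op 5 (in-shuffle): 45 → 40
  after op 6 (out-shuffle): 40 → 31
  after op 7 (out-shuffle): 31 → 13

13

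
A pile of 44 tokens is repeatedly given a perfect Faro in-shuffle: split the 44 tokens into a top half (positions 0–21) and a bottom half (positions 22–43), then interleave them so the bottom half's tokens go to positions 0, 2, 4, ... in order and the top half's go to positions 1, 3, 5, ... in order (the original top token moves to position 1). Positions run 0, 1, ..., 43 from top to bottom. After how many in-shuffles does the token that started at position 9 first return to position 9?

Follow position 9 under repeated in-shuffles:
9 → 19 → 39 → 34 → 24 → 4 → 9
It first returns after 6 in-shuffles.

6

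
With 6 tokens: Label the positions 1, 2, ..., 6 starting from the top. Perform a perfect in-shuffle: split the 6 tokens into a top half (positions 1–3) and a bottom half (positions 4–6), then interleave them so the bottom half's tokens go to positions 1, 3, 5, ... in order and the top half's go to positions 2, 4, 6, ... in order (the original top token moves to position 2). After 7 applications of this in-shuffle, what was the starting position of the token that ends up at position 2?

Work backwards from position 2, undoing one in-shuffle at a time:
2 ← 1 ← 4 ← 2 ← 1 ← 4 ← 2 ← 1
So the token now at position 2 started at position 1.

1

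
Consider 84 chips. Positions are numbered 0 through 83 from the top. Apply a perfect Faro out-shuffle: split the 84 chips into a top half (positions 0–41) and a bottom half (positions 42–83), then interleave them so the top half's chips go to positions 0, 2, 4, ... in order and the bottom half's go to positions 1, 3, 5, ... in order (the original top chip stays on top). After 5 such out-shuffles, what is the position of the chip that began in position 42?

Track the chip's position through each out-shuffle:
42 → 1 → 2 → 4 → 8 → 16

16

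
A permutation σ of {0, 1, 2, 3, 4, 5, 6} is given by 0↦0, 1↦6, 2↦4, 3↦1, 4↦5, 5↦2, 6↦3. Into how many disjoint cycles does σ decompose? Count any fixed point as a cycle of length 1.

3

Cycle decomposition: (0) (1 6 3) (2 4 5).
3 cycles.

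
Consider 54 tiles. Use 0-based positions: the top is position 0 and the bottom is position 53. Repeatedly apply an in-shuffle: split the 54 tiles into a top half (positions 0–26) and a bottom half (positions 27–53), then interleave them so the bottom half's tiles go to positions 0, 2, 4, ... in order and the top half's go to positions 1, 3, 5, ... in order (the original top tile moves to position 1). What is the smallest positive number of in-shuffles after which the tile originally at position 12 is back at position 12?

20

Follow position 12 under repeated in-shuffles:
12 → 25 → 51 → 48 → 42 → 30 → 6 → 13 → 27 → 0 → 1 → 3 → 7 → 15 → 31 → 8 → 17 → 35 → 16 → 33 → 12
It first returns after 20 in-shuffles.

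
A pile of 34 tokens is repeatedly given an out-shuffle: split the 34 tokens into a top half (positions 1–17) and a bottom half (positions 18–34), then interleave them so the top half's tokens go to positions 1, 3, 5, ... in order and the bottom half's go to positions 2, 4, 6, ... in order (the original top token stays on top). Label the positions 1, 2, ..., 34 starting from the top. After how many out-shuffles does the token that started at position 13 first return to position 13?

Follow position 13 under repeated out-shuffles:
13 → 25 → 16 → 31 → 28 → 22 → 10 → 19 → 4 → 7 → 13
It first returns after 10 out-shuffles.

10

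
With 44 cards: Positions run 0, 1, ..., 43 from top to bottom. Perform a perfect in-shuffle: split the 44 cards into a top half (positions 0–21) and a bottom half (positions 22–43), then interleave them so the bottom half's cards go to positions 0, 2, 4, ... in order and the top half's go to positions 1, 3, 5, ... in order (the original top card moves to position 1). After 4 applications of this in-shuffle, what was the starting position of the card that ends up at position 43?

13

Work backwards from position 43, undoing one in-shuffle at a time:
43 ← 21 ← 10 ← 27 ← 13
So the card now at position 43 started at position 13.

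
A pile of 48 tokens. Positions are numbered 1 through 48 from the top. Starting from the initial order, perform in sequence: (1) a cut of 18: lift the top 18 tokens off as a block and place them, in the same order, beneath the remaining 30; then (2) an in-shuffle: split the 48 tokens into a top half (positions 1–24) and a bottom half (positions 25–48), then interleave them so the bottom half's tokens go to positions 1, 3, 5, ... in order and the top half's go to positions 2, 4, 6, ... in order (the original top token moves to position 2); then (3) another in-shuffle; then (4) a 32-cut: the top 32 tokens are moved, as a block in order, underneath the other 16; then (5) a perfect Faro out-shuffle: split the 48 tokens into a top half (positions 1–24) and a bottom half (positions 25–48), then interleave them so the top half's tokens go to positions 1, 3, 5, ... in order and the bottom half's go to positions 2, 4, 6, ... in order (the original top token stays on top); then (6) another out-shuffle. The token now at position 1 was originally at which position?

15

Undo the operations in reverse order, starting from position 1:
  undo op 6 (out-shuffle, from top half): 1 ← 1
  undo op 5 (out-shuffle, from top half): 1 ← 1
  undo op 4 (cut 32): 1 ← 33
  undo op 3 (in-shuffle, from bottom half): 33 ← 41
  undo op 2 (in-shuffle, from bottom half): 41 ← 45
  undo op 1 (cut 18): 45 ← 15
So the token at position 1 came from original position 15.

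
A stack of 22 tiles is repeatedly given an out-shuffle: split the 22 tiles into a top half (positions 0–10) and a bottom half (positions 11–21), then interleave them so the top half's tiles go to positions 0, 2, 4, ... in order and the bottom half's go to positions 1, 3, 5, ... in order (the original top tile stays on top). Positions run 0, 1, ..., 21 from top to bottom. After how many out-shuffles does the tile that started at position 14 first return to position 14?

2

Follow position 14 under repeated out-shuffles:
14 → 7 → 14
It first returns after 2 out-shuffles.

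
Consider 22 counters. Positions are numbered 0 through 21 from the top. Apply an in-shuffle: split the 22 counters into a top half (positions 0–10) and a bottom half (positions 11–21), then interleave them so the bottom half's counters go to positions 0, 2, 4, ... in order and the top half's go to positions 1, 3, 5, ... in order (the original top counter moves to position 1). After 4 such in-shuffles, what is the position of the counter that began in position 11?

Track the counter's position through each in-shuffle:
11 → 0 → 1 → 3 → 7

7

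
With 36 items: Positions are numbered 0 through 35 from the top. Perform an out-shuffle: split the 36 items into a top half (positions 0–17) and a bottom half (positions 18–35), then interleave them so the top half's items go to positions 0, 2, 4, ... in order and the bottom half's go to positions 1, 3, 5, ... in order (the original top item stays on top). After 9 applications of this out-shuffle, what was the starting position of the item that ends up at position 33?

19

Work backwards from position 33, undoing one out-shuffle at a time:
33 ← 34 ← 17 ← 26 ← 13 ← 24 ← 12 ← 6 ← 3 ← 19
So the item now at position 33 started at position 19.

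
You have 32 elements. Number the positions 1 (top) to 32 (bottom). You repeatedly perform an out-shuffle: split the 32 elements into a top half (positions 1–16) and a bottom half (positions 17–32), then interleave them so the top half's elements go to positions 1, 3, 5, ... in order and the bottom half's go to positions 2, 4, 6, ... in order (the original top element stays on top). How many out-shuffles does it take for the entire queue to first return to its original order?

5

The out-shuffle permutes the 32 positions with cycle lengths [1, 1, 5, 5, 5, 5, 5, 5].
Every element is home exactly when every cycle has completed a whole number of laps, i.e. after lcm(1, 5) = 5 out-shuffles.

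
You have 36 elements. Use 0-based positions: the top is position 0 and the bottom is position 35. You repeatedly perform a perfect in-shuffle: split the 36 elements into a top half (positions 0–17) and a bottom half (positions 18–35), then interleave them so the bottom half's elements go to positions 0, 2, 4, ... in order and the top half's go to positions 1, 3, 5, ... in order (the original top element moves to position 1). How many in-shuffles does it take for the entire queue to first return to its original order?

36

The in-shuffle permutes the 36 positions with cycle lengths [36].
Every element is home exactly when every cycle has completed a whole number of laps, i.e. after lcm(36) = 36 in-shuffles.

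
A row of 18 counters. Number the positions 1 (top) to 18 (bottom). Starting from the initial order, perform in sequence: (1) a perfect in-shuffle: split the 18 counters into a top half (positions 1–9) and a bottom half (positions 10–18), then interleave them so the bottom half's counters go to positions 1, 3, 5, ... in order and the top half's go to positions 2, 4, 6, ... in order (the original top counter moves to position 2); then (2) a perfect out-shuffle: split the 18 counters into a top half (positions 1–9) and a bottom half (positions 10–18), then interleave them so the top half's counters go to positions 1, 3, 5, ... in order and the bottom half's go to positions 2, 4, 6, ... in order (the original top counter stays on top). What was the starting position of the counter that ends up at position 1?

Undo the operations in reverse order, starting from position 1:
  undo op 2 (out-shuffle, from top half): 1 ← 1
  undo op 1 (in-shuffle, from bottom half): 1 ← 10
So the counter at position 1 came from original position 10.

10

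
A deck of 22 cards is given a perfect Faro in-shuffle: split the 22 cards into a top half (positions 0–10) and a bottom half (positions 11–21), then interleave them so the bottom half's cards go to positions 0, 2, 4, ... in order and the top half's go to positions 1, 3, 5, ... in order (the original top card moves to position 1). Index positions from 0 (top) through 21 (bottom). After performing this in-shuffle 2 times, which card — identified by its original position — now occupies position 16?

Work backwards from position 16, undoing one in-shuffle at a time:
16 ← 19 ← 9
So the card now at position 16 started at position 9.

9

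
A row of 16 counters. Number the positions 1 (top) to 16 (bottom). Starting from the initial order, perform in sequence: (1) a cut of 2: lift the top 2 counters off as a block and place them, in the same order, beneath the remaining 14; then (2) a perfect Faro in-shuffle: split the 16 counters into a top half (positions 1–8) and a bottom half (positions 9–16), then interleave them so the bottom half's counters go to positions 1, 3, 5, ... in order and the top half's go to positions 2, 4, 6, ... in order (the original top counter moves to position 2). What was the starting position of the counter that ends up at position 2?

Undo the operations in reverse order, starting from position 2:
  undo op 2 (in-shuffle, from top half): 2 ← 1
  undo op 1 (cut 2): 1 ← 3
So the counter at position 2 came from original position 3.

3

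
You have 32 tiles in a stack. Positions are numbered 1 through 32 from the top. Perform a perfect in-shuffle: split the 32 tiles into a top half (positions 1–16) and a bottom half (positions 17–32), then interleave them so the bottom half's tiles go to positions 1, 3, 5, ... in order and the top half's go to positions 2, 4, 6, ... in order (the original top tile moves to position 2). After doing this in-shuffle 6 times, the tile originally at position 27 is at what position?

12

Track the tile's position through each in-shuffle:
27 → 21 → 9 → 18 → 3 → 6 → 12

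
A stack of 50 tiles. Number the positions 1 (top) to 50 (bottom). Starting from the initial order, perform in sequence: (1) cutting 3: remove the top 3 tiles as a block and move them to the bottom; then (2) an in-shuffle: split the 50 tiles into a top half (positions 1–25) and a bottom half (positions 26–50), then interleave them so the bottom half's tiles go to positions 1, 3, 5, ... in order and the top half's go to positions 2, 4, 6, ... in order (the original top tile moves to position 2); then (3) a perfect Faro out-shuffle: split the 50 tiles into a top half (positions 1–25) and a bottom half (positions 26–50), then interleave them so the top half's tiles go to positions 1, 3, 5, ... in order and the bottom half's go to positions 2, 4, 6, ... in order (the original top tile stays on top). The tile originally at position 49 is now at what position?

32

Track the tile from position 49 forward through each operation:
  after op 1 (cut 3): 49 → 46
  after op 2 (in-shuffle): 46 → 41
  after op 3 (out-shuffle): 41 → 32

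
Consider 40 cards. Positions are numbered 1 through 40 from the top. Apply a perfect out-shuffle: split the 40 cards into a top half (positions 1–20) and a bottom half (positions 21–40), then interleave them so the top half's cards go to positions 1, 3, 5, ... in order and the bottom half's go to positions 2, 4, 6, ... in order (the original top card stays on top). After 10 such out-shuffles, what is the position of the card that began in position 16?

Track the card's position through each out-shuffle:
16 → 31 → 22 → 4 → 7 → 13 → 25 → 10 → 19 → 37 → 34

34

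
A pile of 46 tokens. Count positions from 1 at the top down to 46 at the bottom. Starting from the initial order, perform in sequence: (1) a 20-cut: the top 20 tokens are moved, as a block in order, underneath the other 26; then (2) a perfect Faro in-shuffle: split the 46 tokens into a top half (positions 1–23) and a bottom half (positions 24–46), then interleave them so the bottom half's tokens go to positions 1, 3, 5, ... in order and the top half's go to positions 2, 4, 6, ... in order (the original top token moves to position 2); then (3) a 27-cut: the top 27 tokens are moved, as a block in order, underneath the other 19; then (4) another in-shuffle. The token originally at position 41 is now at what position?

30

Track the token from position 41 forward through each operation:
  after op 1 (cut 20): 41 → 21
  after op 2 (in-shuffle): 21 → 42
  after op 3 (cut 27): 42 → 15
  after op 4 (in-shuffle): 15 → 30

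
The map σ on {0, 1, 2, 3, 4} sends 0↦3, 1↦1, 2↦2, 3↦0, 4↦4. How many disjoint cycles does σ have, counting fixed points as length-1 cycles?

Cycle decomposition: (0 3) (1) (2) (4).
4 cycles.

4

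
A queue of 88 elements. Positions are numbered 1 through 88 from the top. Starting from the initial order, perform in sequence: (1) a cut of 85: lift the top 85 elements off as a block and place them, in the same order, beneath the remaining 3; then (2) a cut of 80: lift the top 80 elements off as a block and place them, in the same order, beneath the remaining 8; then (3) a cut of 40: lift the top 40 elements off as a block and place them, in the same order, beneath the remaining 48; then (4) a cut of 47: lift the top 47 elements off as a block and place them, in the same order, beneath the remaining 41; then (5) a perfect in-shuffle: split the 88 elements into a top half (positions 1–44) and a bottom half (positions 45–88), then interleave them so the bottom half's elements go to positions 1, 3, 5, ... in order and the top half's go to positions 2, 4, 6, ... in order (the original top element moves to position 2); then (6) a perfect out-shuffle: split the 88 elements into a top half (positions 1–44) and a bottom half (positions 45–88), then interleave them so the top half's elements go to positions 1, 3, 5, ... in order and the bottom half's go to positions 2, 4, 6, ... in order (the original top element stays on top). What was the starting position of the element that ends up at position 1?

Undo the operations in reverse order, starting from position 1:
  undo op 6 (out-shuffle, from top half): 1 ← 1
  undo op 5 (in-shuffle, from bottom half): 1 ← 45
  undo op 4 (cut 47): 45 ← 4
  undo op 3 (cut 40): 4 ← 44
  undo op 2 (cut 80): 44 ← 36
  undo op 1 (cut 85): 36 ← 33
So the element at position 1 came from original position 33.

33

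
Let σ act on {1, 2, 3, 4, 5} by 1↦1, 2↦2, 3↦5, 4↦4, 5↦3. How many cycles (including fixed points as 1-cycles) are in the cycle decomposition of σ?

4

Cycle decomposition: (1) (2) (3 5) (4).
4 cycles.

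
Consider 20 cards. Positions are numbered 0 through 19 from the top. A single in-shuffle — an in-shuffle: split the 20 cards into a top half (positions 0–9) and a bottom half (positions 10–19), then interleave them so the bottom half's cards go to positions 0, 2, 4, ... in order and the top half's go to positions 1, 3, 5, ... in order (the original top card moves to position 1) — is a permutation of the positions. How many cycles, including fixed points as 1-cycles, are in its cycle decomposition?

Trace each unvisited position around until it returns:
(0 1 3 7 15 10) (2 5 11) (4 9 19 18 16 12) (6 13) (8 17 14)
5 cycles in total.

5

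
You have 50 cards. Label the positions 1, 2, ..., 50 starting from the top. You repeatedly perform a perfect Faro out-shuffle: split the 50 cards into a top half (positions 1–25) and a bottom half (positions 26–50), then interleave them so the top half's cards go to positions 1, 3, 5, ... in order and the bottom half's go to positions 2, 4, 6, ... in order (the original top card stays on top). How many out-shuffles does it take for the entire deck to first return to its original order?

The out-shuffle permutes the 50 positions with cycle lengths [1, 1, 3, 3, 21, 21].
Every card is home exactly when every cycle has completed a whole number of laps, i.e. after lcm(1, 3, 21) = 21 out-shuffles.

21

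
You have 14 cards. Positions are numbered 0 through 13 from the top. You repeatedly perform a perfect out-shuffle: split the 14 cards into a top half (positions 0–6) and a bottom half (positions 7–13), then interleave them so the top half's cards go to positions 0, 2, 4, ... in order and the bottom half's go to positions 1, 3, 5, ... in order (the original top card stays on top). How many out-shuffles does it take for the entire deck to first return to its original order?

The out-shuffle permutes the 14 positions with cycle lengths [1, 1, 12].
Every card is home exactly when every cycle has completed a whole number of laps, i.e. after lcm(1, 12) = 12 out-shuffles.

12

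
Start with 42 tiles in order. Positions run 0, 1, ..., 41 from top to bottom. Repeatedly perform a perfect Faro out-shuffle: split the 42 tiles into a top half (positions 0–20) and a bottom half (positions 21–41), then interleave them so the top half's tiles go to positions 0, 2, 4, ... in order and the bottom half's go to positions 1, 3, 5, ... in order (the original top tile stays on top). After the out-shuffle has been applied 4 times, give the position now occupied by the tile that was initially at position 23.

Track the tile's position through each out-shuffle:
23 → 5 → 10 → 20 → 40

40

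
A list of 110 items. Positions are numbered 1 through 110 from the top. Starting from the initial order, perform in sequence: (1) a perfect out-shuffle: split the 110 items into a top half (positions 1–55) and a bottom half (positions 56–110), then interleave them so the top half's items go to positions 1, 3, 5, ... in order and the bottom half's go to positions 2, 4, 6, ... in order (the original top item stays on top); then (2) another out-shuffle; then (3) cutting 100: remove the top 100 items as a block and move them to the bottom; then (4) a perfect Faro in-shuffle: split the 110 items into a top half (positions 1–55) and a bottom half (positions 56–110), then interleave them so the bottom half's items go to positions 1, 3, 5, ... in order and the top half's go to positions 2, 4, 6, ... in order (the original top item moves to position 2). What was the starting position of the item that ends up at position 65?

Undo the operations in reverse order, starting from position 65:
  undo op 4 (in-shuffle, from bottom half): 65 ← 88
  undo op 3 (cut 100): 88 ← 78
  undo op 2 (out-shuffle, from bottom half): 78 ← 94
  undo op 1 (out-shuffle, from bottom half): 94 ← 102
So the item at position 65 came from original position 102.

102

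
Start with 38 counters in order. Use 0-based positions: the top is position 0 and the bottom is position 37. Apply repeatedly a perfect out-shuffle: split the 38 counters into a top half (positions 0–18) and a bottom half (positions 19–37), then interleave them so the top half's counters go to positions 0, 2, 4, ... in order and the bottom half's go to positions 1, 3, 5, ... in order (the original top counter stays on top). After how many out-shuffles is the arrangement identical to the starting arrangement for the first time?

36

The out-shuffle permutes the 38 positions with cycle lengths [1, 1, 36].
Every counter is home exactly when every cycle has completed a whole number of laps, i.e. after lcm(1, 36) = 36 out-shuffles.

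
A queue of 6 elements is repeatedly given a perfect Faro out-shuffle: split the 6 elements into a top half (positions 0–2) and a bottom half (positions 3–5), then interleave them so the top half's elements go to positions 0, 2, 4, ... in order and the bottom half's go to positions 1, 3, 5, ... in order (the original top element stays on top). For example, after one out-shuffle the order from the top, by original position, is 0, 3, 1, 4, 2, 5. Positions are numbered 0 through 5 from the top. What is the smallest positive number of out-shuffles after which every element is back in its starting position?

The out-shuffle permutes the 6 positions with cycle lengths [1, 1, 4].
Every element is home exactly when every cycle has completed a whole number of laps, i.e. after lcm(1, 4) = 4 out-shuffles.

4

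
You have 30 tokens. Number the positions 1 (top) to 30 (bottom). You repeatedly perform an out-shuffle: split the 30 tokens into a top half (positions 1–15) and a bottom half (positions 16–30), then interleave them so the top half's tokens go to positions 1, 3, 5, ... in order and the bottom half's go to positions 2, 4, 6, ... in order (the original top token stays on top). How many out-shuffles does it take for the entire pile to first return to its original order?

The out-shuffle permutes the 30 positions with cycle lengths [1, 1, 28].
Every token is home exactly when every cycle has completed a whole number of laps, i.e. after lcm(1, 28) = 28 out-shuffles.

28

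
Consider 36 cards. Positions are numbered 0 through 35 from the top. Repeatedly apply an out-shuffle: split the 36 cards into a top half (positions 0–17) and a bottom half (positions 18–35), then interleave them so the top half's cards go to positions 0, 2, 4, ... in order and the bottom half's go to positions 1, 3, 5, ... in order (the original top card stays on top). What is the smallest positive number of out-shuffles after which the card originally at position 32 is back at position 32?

Follow position 32 under repeated out-shuffles:
32 → 29 → 23 → 11 → 22 → 9 → 18 → 1 → 2 → 4 → 8 → 16 → 32
It first returns after 12 out-shuffles.

12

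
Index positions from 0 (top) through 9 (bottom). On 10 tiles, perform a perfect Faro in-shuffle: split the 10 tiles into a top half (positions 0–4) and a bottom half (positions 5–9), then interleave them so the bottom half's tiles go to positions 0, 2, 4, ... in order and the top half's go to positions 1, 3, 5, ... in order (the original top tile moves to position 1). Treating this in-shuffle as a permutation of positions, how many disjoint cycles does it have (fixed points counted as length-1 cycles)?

1

Trace each unvisited position around until it returns:
(0 1 3 7 4 9 8 6 2 5)
1 cycle in total.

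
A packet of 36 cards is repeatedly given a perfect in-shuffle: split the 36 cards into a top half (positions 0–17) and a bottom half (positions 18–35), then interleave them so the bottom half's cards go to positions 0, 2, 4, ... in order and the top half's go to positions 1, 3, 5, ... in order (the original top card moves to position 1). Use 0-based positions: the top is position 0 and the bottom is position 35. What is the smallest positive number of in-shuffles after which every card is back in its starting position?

36

The in-shuffle permutes the 36 positions with cycle lengths [36].
Every card is home exactly when every cycle has completed a whole number of laps, i.e. after lcm(36) = 36 in-shuffles.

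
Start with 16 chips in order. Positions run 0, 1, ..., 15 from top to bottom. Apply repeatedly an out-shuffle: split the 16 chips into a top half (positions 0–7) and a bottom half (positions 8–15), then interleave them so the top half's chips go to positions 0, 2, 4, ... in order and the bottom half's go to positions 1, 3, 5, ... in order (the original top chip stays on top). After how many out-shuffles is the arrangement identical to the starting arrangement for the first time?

The out-shuffle permutes the 16 positions with cycle lengths [1, 1, 2, 4, 4, 4].
Every chip is home exactly when every cycle has completed a whole number of laps, i.e. after lcm(1, 2, 4) = 4 out-shuffles.

4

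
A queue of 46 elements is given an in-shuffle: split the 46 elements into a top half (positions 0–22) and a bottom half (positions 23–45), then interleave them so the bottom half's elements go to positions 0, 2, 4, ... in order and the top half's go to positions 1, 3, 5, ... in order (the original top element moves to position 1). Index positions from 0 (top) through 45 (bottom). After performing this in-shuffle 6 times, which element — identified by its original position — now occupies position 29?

45

Work backwards from position 29, undoing one in-shuffle at a time:
29 ← 14 ← 30 ← 38 ← 42 ← 44 ← 45
So the element now at position 29 started at position 45.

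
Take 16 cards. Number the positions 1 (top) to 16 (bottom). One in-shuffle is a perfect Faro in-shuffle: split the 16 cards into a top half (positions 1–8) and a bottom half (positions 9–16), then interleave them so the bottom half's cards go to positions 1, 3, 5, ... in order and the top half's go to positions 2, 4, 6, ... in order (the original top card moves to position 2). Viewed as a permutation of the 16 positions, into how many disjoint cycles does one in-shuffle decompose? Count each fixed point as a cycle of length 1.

Trace each unvisited position around until it returns:
(1 2 4 8 16 15 13 9) (3 6 12 7 14 11 5 10)
2 cycles in total.

2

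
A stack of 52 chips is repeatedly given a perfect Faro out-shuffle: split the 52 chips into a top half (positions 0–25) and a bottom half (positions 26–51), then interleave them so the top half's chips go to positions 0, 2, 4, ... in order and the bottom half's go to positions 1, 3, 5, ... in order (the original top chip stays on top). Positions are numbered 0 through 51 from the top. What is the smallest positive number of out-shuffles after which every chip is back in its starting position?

8

The out-shuffle permutes the 52 positions with cycle lengths [1, 1, 2, 8, 8, 8, 8, 8, 8].
Every chip is home exactly when every cycle has completed a whole number of laps, i.e. after lcm(1, 2, 8) = 8 out-shuffles.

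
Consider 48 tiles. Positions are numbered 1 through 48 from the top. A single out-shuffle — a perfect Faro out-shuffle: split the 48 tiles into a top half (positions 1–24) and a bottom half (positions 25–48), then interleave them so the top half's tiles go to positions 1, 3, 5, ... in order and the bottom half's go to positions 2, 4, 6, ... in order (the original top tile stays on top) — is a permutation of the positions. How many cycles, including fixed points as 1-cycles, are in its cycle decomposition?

Trace each unvisited position around until it returns:
(1) (2 3 5 9 17 33 ... len 23) (6 11 21 41 34 20 ... len 23) (48)
4 cycles in total.

4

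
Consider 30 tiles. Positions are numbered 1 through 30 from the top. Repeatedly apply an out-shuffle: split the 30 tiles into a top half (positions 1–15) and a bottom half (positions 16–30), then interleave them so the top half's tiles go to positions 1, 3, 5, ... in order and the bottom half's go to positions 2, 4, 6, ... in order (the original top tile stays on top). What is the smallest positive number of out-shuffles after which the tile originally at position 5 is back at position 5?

Follow position 5 under repeated out-shuffles:
5 → 9 → 17 → 4 → 7 → 13 → 25 → 20 → ... → 5 (length 28)
It first returns after 28 out-shuffles.

28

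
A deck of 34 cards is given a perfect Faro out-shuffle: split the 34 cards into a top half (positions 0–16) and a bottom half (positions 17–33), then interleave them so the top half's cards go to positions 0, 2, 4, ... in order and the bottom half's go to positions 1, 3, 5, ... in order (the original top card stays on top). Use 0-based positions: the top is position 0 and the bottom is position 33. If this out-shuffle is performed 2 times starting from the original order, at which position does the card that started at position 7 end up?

Track the card's position through each out-shuffle:
7 → 14 → 28

28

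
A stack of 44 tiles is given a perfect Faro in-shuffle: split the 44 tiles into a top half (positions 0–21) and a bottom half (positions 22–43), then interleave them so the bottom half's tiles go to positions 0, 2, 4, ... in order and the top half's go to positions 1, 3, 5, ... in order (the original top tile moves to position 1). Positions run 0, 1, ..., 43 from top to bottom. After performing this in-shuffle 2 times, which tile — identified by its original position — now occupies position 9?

Work backwards from position 9, undoing one in-shuffle at a time:
9 ← 4 ← 24
So the tile now at position 9 started at position 24.

24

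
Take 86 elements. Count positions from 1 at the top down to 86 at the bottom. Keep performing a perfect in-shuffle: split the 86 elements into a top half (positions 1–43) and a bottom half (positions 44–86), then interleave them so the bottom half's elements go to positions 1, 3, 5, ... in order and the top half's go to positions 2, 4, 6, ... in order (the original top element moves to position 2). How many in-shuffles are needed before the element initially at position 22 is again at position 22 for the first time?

28

Follow position 22 under repeated in-shuffles:
22 → 44 → 1 → 2 → 4 → 8 → 16 → 32 → ... → 22 (length 28)
It first returns after 28 in-shuffles.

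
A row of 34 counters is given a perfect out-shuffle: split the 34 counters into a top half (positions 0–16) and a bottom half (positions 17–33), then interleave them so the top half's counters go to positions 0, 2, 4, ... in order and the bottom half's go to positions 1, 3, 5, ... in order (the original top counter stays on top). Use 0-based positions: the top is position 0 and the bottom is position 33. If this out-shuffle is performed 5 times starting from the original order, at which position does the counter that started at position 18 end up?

Track the counter's position through each out-shuffle:
18 → 3 → 6 → 12 → 24 → 15

15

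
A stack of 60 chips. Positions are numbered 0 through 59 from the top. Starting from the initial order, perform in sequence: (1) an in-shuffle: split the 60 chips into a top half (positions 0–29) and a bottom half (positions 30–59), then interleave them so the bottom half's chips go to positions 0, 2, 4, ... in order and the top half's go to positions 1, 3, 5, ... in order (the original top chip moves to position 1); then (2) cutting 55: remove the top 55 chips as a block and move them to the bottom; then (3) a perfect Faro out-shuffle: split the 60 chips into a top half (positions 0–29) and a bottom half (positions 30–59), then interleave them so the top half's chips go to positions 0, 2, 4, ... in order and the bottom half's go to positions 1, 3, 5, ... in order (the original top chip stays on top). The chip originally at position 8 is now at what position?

Track the chip from position 8 forward through each operation:
  after op 1 (in-shuffle): 8 → 17
  after op 2 (cut 55): 17 → 22
  after op 3 (out-shuffle): 22 → 44

44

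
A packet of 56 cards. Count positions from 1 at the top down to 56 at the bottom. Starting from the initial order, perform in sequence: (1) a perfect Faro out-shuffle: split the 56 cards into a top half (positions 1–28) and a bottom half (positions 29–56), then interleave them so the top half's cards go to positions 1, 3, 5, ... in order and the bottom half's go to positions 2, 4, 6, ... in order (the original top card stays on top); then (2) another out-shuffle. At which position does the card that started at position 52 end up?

40

Track the card from position 52 forward through each operation:
  after op 1 (out-shuffle): 52 → 48
  after op 2 (out-shuffle): 48 → 40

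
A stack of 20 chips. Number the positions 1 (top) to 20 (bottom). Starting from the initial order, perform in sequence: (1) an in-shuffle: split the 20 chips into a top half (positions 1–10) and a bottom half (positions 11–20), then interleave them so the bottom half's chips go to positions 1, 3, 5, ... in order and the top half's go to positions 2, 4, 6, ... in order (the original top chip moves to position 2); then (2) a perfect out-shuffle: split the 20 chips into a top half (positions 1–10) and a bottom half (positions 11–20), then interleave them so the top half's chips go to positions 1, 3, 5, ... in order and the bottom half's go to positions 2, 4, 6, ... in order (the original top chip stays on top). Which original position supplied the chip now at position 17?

Undo the operations in reverse order, starting from position 17:
  undo op 2 (out-shuffle, from top half): 17 ← 9
  undo op 1 (in-shuffle, from bottom half): 9 ← 15
So the chip at position 17 came from original position 15.

15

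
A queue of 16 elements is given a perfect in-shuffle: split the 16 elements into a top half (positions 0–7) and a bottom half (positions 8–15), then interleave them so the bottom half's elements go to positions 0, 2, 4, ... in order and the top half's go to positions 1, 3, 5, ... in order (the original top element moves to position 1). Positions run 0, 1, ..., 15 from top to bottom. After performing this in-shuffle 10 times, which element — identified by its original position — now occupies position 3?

0

Work backwards from position 3, undoing one in-shuffle at a time:
3 ← 1 ← 0 ← 8 ← 12 ← 14 ← 15 ← 7 ← 3 ← 1 ← 0
So the element now at position 3 started at position 0.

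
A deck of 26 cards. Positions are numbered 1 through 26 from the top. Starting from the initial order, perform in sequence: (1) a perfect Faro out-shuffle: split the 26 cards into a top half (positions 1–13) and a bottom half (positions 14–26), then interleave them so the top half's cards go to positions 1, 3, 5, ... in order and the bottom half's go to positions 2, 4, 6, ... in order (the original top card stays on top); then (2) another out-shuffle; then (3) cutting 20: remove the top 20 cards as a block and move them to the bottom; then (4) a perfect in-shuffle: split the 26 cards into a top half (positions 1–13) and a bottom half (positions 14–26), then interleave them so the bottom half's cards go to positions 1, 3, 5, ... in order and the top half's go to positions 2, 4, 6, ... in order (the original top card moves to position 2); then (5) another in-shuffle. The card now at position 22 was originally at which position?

4

Undo the operations in reverse order, starting from position 22:
  undo op 5 (in-shuffle, from top half): 22 ← 11
  undo op 4 (in-shuffle, from bottom half): 11 ← 19
  undo op 3 (cut 20): 19 ← 13
  undo op 2 (out-shuffle, from top half): 13 ← 7
  undo op 1 (out-shuffle, from top half): 7 ← 4
So the card at position 22 came from original position 4.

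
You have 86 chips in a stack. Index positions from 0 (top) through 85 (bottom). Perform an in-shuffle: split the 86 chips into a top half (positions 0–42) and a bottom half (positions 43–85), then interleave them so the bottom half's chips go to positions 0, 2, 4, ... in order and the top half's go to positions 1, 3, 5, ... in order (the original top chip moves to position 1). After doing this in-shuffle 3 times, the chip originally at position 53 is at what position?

83

Track the chip's position through each in-shuffle:
53 → 20 → 41 → 83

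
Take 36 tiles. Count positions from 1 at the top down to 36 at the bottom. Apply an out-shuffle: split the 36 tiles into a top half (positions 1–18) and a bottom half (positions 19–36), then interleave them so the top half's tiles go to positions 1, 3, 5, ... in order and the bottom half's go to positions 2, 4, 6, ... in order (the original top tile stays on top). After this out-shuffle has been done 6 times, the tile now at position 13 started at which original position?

Work backwards from position 13, undoing one out-shuffle at a time:
13 ← 7 ← 4 ← 20 ← 28 ← 32 ← 34
So the tile now at position 13 started at position 34.

34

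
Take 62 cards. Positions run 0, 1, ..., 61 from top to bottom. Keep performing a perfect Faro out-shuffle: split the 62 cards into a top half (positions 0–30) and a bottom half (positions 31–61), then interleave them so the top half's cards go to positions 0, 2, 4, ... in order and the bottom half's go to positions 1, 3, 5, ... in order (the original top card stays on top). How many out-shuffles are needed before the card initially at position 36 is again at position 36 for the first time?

Follow position 36 under repeated out-shuffles:
36 → 11 → 22 → 44 → 27 → 54 → 47 → 33 → ... → 36 (length 60)
It first returns after 60 out-shuffles.

60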